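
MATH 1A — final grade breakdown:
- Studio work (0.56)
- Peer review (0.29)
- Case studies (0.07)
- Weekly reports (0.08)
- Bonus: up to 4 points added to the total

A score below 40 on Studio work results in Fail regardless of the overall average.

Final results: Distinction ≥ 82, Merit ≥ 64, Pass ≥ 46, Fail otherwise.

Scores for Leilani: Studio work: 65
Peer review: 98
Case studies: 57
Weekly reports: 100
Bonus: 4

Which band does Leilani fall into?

Merit

Studio work score 65 ≥ 40: minimum met.
Weighted total:
  Studio work 65 × 0.56 = 36.4
  Peer review 98 × 0.29 = 28.42
  Case studies 57 × 0.07 = 3.99
  Weekly reports 100 × 0.08 = 8
Sum = 76.81
Bonus: 76.81 + 4 = 80.81
80.81 is ≥ 64 and < 82 → Merit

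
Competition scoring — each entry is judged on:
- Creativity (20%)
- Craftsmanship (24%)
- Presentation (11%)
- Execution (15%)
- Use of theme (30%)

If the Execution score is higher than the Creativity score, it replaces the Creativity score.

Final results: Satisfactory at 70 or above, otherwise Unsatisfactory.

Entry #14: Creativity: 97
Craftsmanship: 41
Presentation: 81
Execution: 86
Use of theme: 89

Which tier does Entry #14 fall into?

Satisfactory

Execution (86) ≤ Creativity (97), so Creativity stays at 97.
Weighted total:
  Creativity 97 × 0.2 = 19.4
  Craftsmanship 41 × 0.24 = 9.84
  Presentation 81 × 0.11 = 8.91
  Execution 86 × 0.15 = 12.9
  Use of theme 89 × 0.3 = 26.7
Sum = 77.75
77.75 ≥ 70 → Satisfactory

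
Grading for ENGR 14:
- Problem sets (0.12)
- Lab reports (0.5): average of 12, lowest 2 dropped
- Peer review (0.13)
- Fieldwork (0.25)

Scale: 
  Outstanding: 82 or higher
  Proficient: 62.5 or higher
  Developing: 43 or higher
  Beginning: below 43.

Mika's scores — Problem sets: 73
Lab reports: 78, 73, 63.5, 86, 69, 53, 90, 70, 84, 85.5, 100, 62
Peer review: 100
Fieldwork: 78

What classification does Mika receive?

Proficient

Lab reports: drop 53, 62 → average of remaining 10 = 799/10 = 79.9
Weighted total:
  Problem sets 73 × 0.12 = 8.76
  Lab reports 79.9 × 0.5 = 39.95
  Peer review 100 × 0.13 = 13
  Fieldwork 78 × 0.25 = 19.5
Sum = 81.21
81.21 is ≥ 62.5 and < 82 → Proficient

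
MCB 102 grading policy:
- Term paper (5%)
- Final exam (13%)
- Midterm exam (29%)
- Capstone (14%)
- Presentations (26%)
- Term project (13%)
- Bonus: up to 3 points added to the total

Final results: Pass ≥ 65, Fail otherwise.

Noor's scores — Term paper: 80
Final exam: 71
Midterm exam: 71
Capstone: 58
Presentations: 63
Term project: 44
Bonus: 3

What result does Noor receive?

Pass

Weighted total:
  Term paper 80 × 0.05 = 4
  Final exam 71 × 0.13 = 9.23
  Midterm exam 71 × 0.29 = 20.59
  Capstone 58 × 0.14 = 8.12
  Presentations 63 × 0.26 = 16.38
  Term project 44 × 0.13 = 5.72
Sum = 64.04
Bonus: 64.04 + 3 = 67.04
67.04 ≥ 65 → Pass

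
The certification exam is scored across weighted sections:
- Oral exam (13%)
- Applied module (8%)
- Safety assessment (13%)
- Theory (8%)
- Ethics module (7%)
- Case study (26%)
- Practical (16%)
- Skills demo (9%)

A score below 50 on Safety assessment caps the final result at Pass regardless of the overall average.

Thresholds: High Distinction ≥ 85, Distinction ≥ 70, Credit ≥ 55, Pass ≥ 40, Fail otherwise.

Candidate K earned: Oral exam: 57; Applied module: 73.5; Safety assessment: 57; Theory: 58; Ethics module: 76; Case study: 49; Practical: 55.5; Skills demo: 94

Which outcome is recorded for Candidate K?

Credit

Safety assessment score 57 ≥ 50: minimum met.
Weighted total:
  Oral exam 57 × 0.13 = 7.41
  Applied module 73.5 × 0.08 = 5.88
  Safety assessment 57 × 0.13 = 7.41
  Theory 58 × 0.08 = 4.64
  Ethics module 76 × 0.07 = 5.32
  Case study 49 × 0.26 = 12.74
  Practical 55.5 × 0.16 = 8.88
  Skills demo 94 × 0.09 = 8.46
Sum = 60.74
60.74 is ≥ 55 and < 70 → Credit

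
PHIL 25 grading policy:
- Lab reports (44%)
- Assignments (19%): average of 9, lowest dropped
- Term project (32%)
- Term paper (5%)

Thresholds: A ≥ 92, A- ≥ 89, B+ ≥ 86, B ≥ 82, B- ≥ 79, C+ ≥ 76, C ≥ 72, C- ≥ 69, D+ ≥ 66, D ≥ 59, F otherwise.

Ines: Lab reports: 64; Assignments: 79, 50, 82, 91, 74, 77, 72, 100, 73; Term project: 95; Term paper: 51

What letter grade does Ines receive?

Assignments: drop 50 → average of remaining 8 = 648/8 = 81
Weighted total:
  Lab reports 64 × 0.44 = 28.16
  Assignments 81 × 0.19 = 15.39
  Term project 95 × 0.32 = 30.4
  Term paper 51 × 0.05 = 2.55
Sum = 76.5
76.5 is ≥ 76 and < 79 → C+

C+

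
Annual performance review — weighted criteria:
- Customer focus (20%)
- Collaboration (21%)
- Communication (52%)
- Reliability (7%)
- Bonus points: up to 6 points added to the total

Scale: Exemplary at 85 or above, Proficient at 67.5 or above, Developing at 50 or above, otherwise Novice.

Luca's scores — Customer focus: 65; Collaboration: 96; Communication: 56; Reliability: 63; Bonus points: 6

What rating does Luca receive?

Weighted total:
  Customer focus 65 × 0.2 = 13
  Collaboration 96 × 0.21 = 20.16
  Communication 56 × 0.52 = 29.12
  Reliability 63 × 0.07 = 4.41
Sum = 66.69
Bonus points: 66.69 + 6 = 72.69
72.69 is ≥ 67.5 and < 85 → Proficient

Proficient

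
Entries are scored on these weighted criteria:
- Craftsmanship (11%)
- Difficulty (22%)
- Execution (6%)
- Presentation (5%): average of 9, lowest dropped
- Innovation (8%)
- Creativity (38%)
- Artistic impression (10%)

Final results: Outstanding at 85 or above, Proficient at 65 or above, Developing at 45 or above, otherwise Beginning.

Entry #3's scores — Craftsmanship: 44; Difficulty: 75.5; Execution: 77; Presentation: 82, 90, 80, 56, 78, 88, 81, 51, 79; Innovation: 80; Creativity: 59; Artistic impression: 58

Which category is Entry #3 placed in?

Developing

Presentation: drop 51 → average of remaining 8 = 634/8 = 79.25
Weighted total:
  Craftsmanship 44 × 0.11 = 4.84
  Difficulty 75.5 × 0.22 = 16.61
  Execution 77 × 0.06 = 4.62
  Presentation 79.25 × 0.05 = 3.9625
  Innovation 80 × 0.08 = 6.4
  Creativity 59 × 0.38 = 22.42
  Artistic impression 58 × 0.1 = 5.8
Sum = 64.6525
64.6525 is ≥ 45 and < 65 → Developing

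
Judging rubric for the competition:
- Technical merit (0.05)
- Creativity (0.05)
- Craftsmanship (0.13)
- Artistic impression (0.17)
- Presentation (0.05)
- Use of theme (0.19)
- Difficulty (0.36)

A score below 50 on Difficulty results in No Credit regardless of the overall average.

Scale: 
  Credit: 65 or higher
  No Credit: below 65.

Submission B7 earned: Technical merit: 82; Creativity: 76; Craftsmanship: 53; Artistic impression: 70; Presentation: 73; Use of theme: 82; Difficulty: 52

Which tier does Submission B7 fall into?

No Credit

Difficulty score 52 ≥ 50: minimum met.
Weighted total:
  Technical merit 82 × 0.05 = 4.1
  Creativity 76 × 0.05 = 3.8
  Craftsmanship 53 × 0.13 = 6.89
  Artistic impression 70 × 0.17 = 11.9
  Presentation 73 × 0.05 = 3.65
  Use of theme 82 × 0.19 = 15.58
  Difficulty 52 × 0.36 = 18.72
Sum = 64.64
64.64 < 65 → No Credit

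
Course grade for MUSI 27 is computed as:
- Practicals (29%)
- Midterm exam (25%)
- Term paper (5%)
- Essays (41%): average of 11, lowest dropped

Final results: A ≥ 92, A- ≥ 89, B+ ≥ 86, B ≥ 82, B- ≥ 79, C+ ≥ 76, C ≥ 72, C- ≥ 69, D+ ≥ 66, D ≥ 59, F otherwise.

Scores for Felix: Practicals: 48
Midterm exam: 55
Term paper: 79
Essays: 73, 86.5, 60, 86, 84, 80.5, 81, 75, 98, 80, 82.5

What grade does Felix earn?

Essays: drop 60 → average of remaining 10 = 826.5/10 = 82.65
Weighted total:
  Practicals 48 × 0.29 = 13.92
  Midterm exam 55 × 0.25 = 13.75
  Term paper 79 × 0.05 = 3.95
  Essays 82.65 × 0.41 = 33.8865
Sum = 65.5065
65.5065 is ≥ 59 and < 66 → D

D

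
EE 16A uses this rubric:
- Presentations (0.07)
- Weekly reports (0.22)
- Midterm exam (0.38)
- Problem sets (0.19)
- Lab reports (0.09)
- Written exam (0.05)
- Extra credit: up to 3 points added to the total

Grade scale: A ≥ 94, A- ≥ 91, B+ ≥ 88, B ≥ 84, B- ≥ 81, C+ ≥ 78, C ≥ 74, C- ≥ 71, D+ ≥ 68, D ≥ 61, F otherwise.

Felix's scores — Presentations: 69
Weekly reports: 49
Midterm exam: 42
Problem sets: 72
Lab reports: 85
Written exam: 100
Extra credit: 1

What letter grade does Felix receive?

Weighted total:
  Presentations 69 × 0.07 = 4.83
  Weekly reports 49 × 0.22 = 10.78
  Midterm exam 42 × 0.38 = 15.96
  Problem sets 72 × 0.19 = 13.68
  Lab reports 85 × 0.09 = 7.65
  Written exam 100 × 0.05 = 5
Sum = 57.9
Extra credit: 57.9 + 1 = 58.9
58.9 < 61 → F

F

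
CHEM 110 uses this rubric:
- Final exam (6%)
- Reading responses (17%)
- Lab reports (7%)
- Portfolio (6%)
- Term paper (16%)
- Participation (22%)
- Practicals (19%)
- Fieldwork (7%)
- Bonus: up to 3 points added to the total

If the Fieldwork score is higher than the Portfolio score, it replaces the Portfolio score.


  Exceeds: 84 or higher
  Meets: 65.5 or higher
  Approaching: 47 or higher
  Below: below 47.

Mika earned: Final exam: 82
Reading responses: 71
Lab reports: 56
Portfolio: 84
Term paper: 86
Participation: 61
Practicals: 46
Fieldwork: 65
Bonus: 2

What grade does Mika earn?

Fieldwork (65) ≤ Portfolio (84), so Portfolio stays at 84.
Weighted total:
  Final exam 82 × 0.06 = 4.92
  Reading responses 71 × 0.17 = 12.07
  Lab reports 56 × 0.07 = 3.92
  Portfolio 84 × 0.06 = 5.04
  Term paper 86 × 0.16 = 13.76
  Participation 61 × 0.22 = 13.42
  Practicals 46 × 0.19 = 8.74
  Fieldwork 65 × 0.07 = 4.55
Sum = 66.42
Bonus: 66.42 + 2 = 68.42
68.42 is ≥ 65.5 and < 84 → Meets

Meets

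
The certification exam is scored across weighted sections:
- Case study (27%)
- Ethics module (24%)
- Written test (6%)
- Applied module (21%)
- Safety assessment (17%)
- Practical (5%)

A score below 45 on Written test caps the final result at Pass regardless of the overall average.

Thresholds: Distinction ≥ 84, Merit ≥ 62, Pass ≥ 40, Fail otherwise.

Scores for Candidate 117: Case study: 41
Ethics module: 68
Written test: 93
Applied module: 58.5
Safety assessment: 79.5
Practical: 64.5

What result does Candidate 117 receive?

Pass

Written test score 93 ≥ 45: minimum met.
Weighted total:
  Case study 41 × 0.27 = 11.07
  Ethics module 68 × 0.24 = 16.32
  Written test 93 × 0.06 = 5.58
  Applied module 58.5 × 0.21 = 12.285
  Safety assessment 79.5 × 0.17 = 13.515
  Practical 64.5 × 0.05 = 3.225
Sum = 61.995
61.995 is ≥ 40 and < 62 → Pass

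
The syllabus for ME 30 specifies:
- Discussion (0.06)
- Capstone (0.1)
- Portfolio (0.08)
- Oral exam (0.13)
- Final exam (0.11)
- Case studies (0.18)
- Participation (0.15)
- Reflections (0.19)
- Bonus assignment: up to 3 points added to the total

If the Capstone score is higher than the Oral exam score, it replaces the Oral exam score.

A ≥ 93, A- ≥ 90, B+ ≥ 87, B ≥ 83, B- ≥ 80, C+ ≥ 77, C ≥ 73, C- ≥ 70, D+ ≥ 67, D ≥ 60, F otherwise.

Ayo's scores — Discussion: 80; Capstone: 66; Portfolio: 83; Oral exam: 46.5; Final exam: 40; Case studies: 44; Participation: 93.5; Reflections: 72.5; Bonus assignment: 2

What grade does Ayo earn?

D+

Capstone (66) > Oral exam (46.5), so Oral exam counts as 66.
Weighted total:
  Discussion 80 × 0.06 = 4.8
  Capstone 66 × 0.1 = 6.6
  Portfolio 83 × 0.08 = 6.64
  Oral exam 66 × 0.13 = 8.58
  Final exam 40 × 0.11 = 4.4
  Case studies 44 × 0.18 = 7.92
  Participation 93.5 × 0.15 = 14.025
  Reflections 72.5 × 0.19 = 13.775
Sum = 66.74
Bonus assignment: 66.74 + 2 = 68.74
68.74 is ≥ 67 and < 70 → D+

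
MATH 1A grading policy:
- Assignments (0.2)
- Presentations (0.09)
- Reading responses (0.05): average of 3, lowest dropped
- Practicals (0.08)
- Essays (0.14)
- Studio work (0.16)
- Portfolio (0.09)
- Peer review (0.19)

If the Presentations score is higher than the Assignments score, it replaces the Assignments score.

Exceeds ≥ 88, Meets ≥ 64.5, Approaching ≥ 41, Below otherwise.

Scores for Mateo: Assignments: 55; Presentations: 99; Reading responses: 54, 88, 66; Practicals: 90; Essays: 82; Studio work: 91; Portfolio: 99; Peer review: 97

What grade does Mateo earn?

Reading responses: drop 54 → average of remaining 2 = 154/2 = 77
Presentations (99) > Assignments (55), so Assignments counts as 99.
Weighted total:
  Assignments 99 × 0.2 = 19.8
  Presentations 99 × 0.09 = 8.91
  Reading responses 77 × 0.05 = 3.85
  Practicals 90 × 0.08 = 7.2
  Essays 82 × 0.14 = 11.48
  Studio work 91 × 0.16 = 14.56
  Portfolio 99 × 0.09 = 8.91
  Peer review 97 × 0.19 = 18.43
Sum = 93.14
93.14 ≥ 88 → Exceeds

Exceeds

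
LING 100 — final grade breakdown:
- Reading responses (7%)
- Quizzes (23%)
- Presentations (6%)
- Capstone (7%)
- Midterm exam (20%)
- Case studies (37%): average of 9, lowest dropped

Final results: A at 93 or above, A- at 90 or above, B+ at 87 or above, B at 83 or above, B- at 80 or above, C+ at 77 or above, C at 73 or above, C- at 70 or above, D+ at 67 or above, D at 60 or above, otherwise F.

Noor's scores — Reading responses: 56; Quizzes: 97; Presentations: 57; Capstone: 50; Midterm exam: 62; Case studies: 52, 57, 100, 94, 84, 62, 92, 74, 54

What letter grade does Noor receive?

C

Case studies: drop 52 → average of remaining 8 = 617/8 = 77.125
Weighted total:
  Reading responses 56 × 0.07 = 3.92
  Quizzes 97 × 0.23 = 22.31
  Presentations 57 × 0.06 = 3.42
  Capstone 50 × 0.07 = 3.5
  Midterm exam 62 × 0.2 = 12.4
  Case studies 77.125 × 0.37 = 28.53625
Sum = 74.08625
74.08625 is ≥ 73 and < 77 → C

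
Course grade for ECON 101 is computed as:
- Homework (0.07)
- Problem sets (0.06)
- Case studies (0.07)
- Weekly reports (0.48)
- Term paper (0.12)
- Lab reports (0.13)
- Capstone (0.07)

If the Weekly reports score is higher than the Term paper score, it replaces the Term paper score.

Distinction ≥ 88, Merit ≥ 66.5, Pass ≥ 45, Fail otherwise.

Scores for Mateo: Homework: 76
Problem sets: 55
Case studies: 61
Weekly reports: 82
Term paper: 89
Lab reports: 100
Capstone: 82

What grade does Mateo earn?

Weekly reports (82) ≤ Term paper (89), so Term paper stays at 89.
Weighted total:
  Homework 76 × 0.07 = 5.32
  Problem sets 55 × 0.06 = 3.3
  Case studies 61 × 0.07 = 4.27
  Weekly reports 82 × 0.48 = 39.36
  Term paper 89 × 0.12 = 10.68
  Lab reports 100 × 0.13 = 13
  Capstone 82 × 0.07 = 5.74
Sum = 81.67
81.67 is ≥ 66.5 and < 88 → Merit

Merit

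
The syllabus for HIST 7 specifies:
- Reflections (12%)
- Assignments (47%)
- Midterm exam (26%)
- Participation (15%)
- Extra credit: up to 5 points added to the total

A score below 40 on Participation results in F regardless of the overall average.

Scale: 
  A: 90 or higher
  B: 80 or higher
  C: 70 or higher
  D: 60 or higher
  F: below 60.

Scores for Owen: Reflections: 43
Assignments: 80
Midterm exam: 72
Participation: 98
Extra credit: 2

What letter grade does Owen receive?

C

Participation score 98 ≥ 40: minimum met.
Weighted total:
  Reflections 43 × 0.12 = 5.16
  Assignments 80 × 0.47 = 37.6
  Midterm exam 72 × 0.26 = 18.72
  Participation 98 × 0.15 = 14.7
Sum = 76.18
Extra credit: 76.18 + 2 = 78.18
78.18 is ≥ 70 and < 80 → C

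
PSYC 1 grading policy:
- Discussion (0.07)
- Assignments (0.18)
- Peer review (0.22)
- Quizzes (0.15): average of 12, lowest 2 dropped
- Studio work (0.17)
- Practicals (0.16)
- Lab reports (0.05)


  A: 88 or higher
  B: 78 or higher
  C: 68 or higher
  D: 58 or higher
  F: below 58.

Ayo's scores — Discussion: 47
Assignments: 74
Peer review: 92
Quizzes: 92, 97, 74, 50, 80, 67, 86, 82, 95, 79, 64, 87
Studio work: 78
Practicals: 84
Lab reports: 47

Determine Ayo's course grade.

Quizzes: drop 50, 64 → average of remaining 10 = 839/10 = 83.9
Weighted total:
  Discussion 47 × 0.07 = 3.29
  Assignments 74 × 0.18 = 13.32
  Peer review 92 × 0.22 = 20.24
  Quizzes 83.9 × 0.15 = 12.585
  Studio work 78 × 0.17 = 13.26
  Practicals 84 × 0.16 = 13.44
  Lab reports 47 × 0.05 = 2.35
Sum = 78.485
78.485 is ≥ 78 and < 88 → B

B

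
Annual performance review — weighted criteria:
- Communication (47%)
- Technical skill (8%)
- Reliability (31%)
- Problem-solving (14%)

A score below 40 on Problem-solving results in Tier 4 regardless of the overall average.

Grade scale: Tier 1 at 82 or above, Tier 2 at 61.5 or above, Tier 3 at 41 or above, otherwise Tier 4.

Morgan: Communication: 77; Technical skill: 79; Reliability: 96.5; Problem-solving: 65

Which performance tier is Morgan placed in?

Problem-solving score 65 ≥ 40: minimum met.
Weighted total:
  Communication 77 × 0.47 = 36.19
  Technical skill 79 × 0.08 = 6.32
  Reliability 96.5 × 0.31 = 29.915
  Problem-solving 65 × 0.14 = 9.1
Sum = 81.525
81.525 is ≥ 61.5 and < 82 → Tier 2

Tier 2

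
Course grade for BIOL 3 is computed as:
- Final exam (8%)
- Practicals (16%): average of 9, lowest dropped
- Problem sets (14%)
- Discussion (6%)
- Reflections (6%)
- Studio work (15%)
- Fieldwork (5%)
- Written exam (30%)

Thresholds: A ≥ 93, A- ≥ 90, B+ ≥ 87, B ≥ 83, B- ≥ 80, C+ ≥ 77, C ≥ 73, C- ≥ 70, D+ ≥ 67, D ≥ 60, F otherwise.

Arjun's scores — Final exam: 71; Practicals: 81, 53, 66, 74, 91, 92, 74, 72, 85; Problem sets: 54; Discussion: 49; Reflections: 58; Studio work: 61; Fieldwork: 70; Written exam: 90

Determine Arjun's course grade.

Practicals: drop 53 → average of remaining 8 = 635/8 = 79.375
Weighted total:
  Final exam 71 × 0.08 = 5.68
  Practicals 79.375 × 0.16 = 12.7
  Problem sets 54 × 0.14 = 7.56
  Discussion 49 × 0.06 = 2.94
  Reflections 58 × 0.06 = 3.48
  Studio work 61 × 0.15 = 9.15
  Fieldwork 70 × 0.05 = 3.5
  Written exam 90 × 0.3 = 27
Sum = 72.01
72.01 is ≥ 70 and < 73 → C-

C-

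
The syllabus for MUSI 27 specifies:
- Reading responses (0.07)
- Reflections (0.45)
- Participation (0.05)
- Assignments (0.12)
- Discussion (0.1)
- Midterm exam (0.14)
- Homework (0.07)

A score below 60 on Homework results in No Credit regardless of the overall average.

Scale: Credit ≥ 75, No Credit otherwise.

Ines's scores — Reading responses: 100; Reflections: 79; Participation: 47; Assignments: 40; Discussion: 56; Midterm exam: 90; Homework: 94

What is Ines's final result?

No Credit

Homework score 94 ≥ 60: minimum met.
Weighted total:
  Reading responses 100 × 0.07 = 7
  Reflections 79 × 0.45 = 35.55
  Participation 47 × 0.05 = 2.35
  Assignments 40 × 0.12 = 4.8
  Discussion 56 × 0.1 = 5.6
  Midterm exam 90 × 0.14 = 12.6
  Homework 94 × 0.07 = 6.58
Sum = 74.48
74.48 < 75 → No Credit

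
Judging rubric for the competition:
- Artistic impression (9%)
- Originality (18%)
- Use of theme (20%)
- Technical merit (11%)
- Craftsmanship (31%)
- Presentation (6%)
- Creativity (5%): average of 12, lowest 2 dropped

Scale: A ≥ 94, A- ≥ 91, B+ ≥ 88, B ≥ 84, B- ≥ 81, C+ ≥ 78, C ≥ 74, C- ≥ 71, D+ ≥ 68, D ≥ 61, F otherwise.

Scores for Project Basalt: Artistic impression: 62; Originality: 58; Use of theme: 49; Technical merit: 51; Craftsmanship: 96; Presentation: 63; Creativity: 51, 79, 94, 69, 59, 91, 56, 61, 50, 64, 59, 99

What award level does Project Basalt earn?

D+

Creativity: drop 50, 51 → average of remaining 10 = 731/10 = 73.1
Weighted total:
  Artistic impression 62 × 0.09 = 5.58
  Originality 58 × 0.18 = 10.44
  Use of theme 49 × 0.2 = 9.8
  Technical merit 51 × 0.11 = 5.61
  Craftsmanship 96 × 0.31 = 29.76
  Presentation 63 × 0.06 = 3.78
  Creativity 73.1 × 0.05 = 3.655
Sum = 68.625
68.625 is ≥ 68 and < 71 → D+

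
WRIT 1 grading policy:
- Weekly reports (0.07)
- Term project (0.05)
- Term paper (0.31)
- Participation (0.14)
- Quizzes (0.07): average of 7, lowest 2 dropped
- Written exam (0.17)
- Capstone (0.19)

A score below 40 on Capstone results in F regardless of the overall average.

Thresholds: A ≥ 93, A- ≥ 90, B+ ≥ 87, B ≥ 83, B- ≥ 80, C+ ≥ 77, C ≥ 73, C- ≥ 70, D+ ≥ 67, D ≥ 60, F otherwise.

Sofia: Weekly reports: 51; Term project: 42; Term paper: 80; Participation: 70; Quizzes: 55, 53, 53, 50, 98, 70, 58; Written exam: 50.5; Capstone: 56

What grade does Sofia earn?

Quizzes: drop 50, 53 → average of remaining 5 = 334/5 = 66.8
Capstone score 56 ≥ 40: minimum met.
Weighted total:
  Weekly reports 51 × 0.07 = 3.57
  Term project 42 × 0.05 = 2.1
  Term paper 80 × 0.31 = 24.8
  Participation 70 × 0.14 = 9.8
  Quizzes 66.8 × 0.07 = 4.676
  Written exam 50.5 × 0.17 = 8.585
  Capstone 56 × 0.19 = 10.64
Sum = 64.171
64.171 is ≥ 60 and < 67 → D

D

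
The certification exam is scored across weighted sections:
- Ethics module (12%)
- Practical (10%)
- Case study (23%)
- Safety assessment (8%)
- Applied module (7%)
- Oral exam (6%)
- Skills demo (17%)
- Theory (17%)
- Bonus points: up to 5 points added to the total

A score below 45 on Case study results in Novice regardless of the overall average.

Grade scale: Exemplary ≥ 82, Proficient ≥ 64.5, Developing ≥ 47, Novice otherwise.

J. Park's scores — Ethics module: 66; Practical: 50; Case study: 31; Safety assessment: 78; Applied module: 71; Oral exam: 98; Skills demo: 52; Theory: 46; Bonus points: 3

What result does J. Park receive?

Novice

Case study score 31 < 45: minimum not met.
Weighted total:
  Ethics module 66 × 0.12 = 7.92
  Practical 50 × 0.1 = 5
  Case study 31 × 0.23 = 7.13
  Safety assessment 78 × 0.08 = 6.24
  Applied module 71 × 0.07 = 4.97
  Oral exam 98 × 0.06 = 5.88
  Skills demo 52 × 0.17 = 8.84
  Theory 46 × 0.17 = 7.82
Sum = 53.8
Bonus points: 53.8 + 3 = 56.8
Because the Case study minimum was not met, the result is Novice.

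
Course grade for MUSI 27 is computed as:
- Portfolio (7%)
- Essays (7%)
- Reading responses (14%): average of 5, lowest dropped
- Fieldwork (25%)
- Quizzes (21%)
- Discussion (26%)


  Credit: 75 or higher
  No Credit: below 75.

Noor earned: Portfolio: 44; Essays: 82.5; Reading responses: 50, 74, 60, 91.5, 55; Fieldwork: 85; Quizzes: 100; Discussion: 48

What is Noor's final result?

Reading responses: drop 50 → average of remaining 4 = 280.5/4 = 70.125
Weighted total:
  Portfolio 44 × 0.07 = 3.08
  Essays 82.5 × 0.07 = 5.775
  Reading responses 70.125 × 0.14 = 9.8175
  Fieldwork 85 × 0.25 = 21.25
  Quizzes 100 × 0.21 = 21
  Discussion 48 × 0.26 = 12.48
Sum = 73.4025
73.4025 < 75 → No Credit

No Credit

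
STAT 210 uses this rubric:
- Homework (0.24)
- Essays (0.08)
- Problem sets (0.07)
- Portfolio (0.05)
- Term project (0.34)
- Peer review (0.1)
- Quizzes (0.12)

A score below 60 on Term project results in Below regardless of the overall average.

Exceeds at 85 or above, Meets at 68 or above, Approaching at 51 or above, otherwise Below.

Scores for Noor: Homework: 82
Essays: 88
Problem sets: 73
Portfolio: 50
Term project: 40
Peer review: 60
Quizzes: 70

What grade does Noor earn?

Below

Term project score 40 < 60: minimum not met.
Weighted total:
  Homework 82 × 0.24 = 19.68
  Essays 88 × 0.08 = 7.04
  Problem sets 73 × 0.07 = 5.11
  Portfolio 50 × 0.05 = 2.5
  Term project 40 × 0.34 = 13.6
  Peer review 60 × 0.1 = 6
  Quizzes 70 × 0.12 = 8.4
Sum = 62.33
Because the Term project minimum was not met, the result is Below.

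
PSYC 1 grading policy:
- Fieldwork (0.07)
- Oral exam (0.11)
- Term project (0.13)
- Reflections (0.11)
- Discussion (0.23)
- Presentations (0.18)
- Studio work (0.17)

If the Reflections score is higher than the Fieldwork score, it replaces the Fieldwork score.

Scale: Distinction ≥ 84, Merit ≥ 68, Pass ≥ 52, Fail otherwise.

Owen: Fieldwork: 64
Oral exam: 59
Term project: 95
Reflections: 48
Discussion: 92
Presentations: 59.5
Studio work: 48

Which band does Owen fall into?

Reflections (48) ≤ Fieldwork (64), so Fieldwork stays at 64.
Weighted total:
  Fieldwork 64 × 0.07 = 4.48
  Oral exam 59 × 0.11 = 6.49
  Term project 95 × 0.13 = 12.35
  Reflections 48 × 0.11 = 5.28
  Discussion 92 × 0.23 = 21.16
  Presentations 59.5 × 0.18 = 10.71
  Studio work 48 × 0.17 = 8.16
Sum = 68.63
68.63 is ≥ 68 and < 84 → Merit

Merit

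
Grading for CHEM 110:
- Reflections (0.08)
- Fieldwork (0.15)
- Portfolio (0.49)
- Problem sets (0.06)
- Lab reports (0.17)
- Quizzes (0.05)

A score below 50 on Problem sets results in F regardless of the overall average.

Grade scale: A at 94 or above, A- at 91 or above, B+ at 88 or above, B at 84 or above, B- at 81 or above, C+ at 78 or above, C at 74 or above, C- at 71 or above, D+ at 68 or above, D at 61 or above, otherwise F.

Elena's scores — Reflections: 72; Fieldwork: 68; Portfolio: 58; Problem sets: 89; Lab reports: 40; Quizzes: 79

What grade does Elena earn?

Problem sets score 89 ≥ 50: minimum met.
Weighted total:
  Reflections 72 × 0.08 = 5.76
  Fieldwork 68 × 0.15 = 10.2
  Portfolio 58 × 0.49 = 28.42
  Problem sets 89 × 0.06 = 5.34
  Lab reports 40 × 0.17 = 6.8
  Quizzes 79 × 0.05 = 3.95
Sum = 60.47
60.47 < 61 → F

F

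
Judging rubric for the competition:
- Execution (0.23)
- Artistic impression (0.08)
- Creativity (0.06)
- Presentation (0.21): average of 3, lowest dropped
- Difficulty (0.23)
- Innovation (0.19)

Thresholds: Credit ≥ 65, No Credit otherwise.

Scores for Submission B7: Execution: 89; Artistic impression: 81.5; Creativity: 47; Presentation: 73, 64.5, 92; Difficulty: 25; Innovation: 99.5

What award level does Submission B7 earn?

Presentation: drop 64.5 → average of remaining 2 = 165/2 = 82.5
Weighted total:
  Execution 89 × 0.23 = 20.47
  Artistic impression 81.5 × 0.08 = 6.52
  Creativity 47 × 0.06 = 2.82
  Presentation 82.5 × 0.21 = 17.325
  Difficulty 25 × 0.23 = 5.75
  Innovation 99.5 × 0.19 = 18.905
Sum = 71.79
71.79 ≥ 65 → Credit

Credit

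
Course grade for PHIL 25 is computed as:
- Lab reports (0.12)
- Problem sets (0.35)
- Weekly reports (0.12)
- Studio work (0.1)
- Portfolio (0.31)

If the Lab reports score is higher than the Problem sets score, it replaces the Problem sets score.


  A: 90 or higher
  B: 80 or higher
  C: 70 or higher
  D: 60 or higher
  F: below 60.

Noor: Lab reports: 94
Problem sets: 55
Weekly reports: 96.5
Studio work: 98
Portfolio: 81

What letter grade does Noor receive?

Lab reports (94) > Problem sets (55), so Problem sets counts as 94.
Weighted total:
  Lab reports 94 × 0.12 = 11.28
  Problem sets 94 × 0.35 = 32.9
  Weekly reports 96.5 × 0.12 = 11.58
  Studio work 98 × 0.1 = 9.8
  Portfolio 81 × 0.31 = 25.11
Sum = 90.67
90.67 ≥ 90 → A

A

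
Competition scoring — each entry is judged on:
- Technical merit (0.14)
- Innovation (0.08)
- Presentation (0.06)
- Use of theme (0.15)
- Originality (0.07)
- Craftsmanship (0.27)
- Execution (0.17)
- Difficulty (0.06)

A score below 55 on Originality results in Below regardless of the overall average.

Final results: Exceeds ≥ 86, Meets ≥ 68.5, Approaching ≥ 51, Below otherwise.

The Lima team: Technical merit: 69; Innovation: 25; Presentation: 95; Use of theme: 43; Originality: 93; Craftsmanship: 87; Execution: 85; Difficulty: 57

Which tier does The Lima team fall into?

Meets

Originality score 93 ≥ 55: minimum met.
Weighted total:
  Technical merit 69 × 0.14 = 9.66
  Innovation 25 × 0.08 = 2
  Presentation 95 × 0.06 = 5.7
  Use of theme 43 × 0.15 = 6.45
  Originality 93 × 0.07 = 6.51
  Craftsmanship 87 × 0.27 = 23.49
  Execution 85 × 0.17 = 14.45
  Difficulty 57 × 0.06 = 3.42
Sum = 71.68
71.68 is ≥ 68.5 and < 86 → Meets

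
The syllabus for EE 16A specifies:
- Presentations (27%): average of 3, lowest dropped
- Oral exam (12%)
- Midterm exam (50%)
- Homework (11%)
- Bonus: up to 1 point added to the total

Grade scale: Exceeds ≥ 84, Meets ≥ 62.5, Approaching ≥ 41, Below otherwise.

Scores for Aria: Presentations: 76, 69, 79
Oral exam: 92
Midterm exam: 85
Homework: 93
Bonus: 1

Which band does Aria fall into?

Presentations: drop 69 → average of remaining 2 = 155/2 = 77.5
Weighted total:
  Presentations 77.5 × 0.27 = 20.925
  Oral exam 92 × 0.12 = 11.04
  Midterm exam 85 × 0.5 = 42.5
  Homework 93 × 0.11 = 10.23
Sum = 84.695
Bonus: 84.695 + 1 = 85.695
85.695 ≥ 84 → Exceeds

Exceeds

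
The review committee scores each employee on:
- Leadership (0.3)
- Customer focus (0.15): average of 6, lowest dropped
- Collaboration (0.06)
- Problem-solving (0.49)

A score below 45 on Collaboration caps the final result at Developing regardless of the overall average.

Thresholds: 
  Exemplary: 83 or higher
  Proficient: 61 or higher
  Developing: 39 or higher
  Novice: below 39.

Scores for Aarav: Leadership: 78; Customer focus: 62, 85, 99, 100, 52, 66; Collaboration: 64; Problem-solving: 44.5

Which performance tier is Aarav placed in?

Proficient

Customer focus: drop 52 → average of remaining 5 = 412/5 = 82.4
Collaboration score 64 ≥ 45: minimum met.
Weighted total:
  Leadership 78 × 0.3 = 23.4
  Customer focus 82.4 × 0.15 = 12.36
  Collaboration 64 × 0.06 = 3.84
  Problem-solving 44.5 × 0.49 = 21.805
Sum = 61.405
61.405 is ≥ 61 and < 83 → Proficient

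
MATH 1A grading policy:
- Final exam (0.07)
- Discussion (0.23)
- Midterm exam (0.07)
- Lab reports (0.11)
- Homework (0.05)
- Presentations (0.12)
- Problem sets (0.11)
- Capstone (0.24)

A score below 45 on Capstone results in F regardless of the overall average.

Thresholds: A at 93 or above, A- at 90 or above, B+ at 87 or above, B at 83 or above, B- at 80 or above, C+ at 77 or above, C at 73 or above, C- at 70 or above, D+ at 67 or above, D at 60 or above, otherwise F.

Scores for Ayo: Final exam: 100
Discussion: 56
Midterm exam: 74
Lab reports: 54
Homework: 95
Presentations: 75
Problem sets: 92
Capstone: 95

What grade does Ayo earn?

Capstone score 95 ≥ 45: minimum met.
Weighted total:
  Final exam 100 × 0.07 = 7
  Discussion 56 × 0.23 = 12.88
  Midterm exam 74 × 0.07 = 5.18
  Lab reports 54 × 0.11 = 5.94
  Homework 95 × 0.05 = 4.75
  Presentations 75 × 0.12 = 9
  Problem sets 92 × 0.11 = 10.12
  Capstone 95 × 0.24 = 22.8
Sum = 77.67
77.67 is ≥ 77 and < 80 → C+

C+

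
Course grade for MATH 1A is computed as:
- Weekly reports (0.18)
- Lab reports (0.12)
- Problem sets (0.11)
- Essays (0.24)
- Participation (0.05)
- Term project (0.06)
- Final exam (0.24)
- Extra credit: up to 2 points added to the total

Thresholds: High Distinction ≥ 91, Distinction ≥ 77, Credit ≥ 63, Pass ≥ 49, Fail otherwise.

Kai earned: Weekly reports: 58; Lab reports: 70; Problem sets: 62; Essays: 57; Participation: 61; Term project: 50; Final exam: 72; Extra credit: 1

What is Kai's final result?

Credit

Weighted total:
  Weekly reports 58 × 0.18 = 10.44
  Lab reports 70 × 0.12 = 8.4
  Problem sets 62 × 0.11 = 6.82
  Essays 57 × 0.24 = 13.68
  Participation 61 × 0.05 = 3.05
  Term project 50 × 0.06 = 3
  Final exam 72 × 0.24 = 17.28
Sum = 62.67
Extra credit: 62.67 + 1 = 63.67
63.67 is ≥ 63 and < 77 → Credit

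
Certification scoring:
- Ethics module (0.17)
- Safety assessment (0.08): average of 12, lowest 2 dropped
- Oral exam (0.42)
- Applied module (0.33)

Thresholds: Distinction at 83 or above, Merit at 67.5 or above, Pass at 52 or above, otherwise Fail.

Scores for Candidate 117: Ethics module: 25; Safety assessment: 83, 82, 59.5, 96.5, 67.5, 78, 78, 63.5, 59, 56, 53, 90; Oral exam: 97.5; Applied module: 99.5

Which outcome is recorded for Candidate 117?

Safety assessment: drop 53, 56 → average of remaining 10 = 757/10 = 75.7
Weighted total:
  Ethics module 25 × 0.17 = 4.25
  Safety assessment 75.7 × 0.08 = 6.056
  Oral exam 97.5 × 0.42 = 40.95
  Applied module 99.5 × 0.33 = 32.835
Sum = 84.091
84.091 ≥ 83 → Distinction

Distinction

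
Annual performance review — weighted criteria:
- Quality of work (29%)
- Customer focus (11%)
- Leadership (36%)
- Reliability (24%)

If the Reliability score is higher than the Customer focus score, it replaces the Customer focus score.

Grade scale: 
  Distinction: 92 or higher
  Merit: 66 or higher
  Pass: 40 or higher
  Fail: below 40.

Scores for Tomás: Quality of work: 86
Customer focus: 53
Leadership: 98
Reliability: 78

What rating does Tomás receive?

Merit

Reliability (78) > Customer focus (53), so Customer focus counts as 78.
Weighted total:
  Quality of work 86 × 0.29 = 24.94
  Customer focus 78 × 0.11 = 8.58
  Leadership 98 × 0.36 = 35.28
  Reliability 78 × 0.24 = 18.72
Sum = 87.52
87.52 is ≥ 66 and < 92 → Merit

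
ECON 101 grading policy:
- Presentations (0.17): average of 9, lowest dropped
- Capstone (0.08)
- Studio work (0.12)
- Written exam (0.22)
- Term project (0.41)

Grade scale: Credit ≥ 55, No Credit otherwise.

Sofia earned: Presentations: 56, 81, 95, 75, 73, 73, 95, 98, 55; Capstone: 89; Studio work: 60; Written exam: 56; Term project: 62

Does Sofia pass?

Credit

Presentations: drop 55 → average of remaining 8 = 646/8 = 80.75
Weighted total:
  Presentations 80.75 × 0.17 = 13.7275
  Capstone 89 × 0.08 = 7.12
  Studio work 60 × 0.12 = 7.2
  Written exam 56 × 0.22 = 12.32
  Term project 62 × 0.41 = 25.42
Sum = 65.7875
65.7875 ≥ 55 → Credit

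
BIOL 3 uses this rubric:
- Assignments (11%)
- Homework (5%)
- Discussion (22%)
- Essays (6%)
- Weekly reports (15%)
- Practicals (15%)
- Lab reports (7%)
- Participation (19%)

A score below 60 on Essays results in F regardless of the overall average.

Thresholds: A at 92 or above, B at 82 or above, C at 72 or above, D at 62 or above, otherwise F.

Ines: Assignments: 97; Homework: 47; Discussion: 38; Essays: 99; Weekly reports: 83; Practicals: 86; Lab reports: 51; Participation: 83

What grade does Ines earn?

C

Essays score 99 ≥ 60: minimum met.
Weighted total:
  Assignments 97 × 0.11 = 10.67
  Homework 47 × 0.05 = 2.35
  Discussion 38 × 0.22 = 8.36
  Essays 99 × 0.06 = 5.94
  Weekly reports 83 × 0.15 = 12.45
  Practicals 86 × 0.15 = 12.9
  Lab reports 51 × 0.07 = 3.57
  Participation 83 × 0.19 = 15.77
Sum = 72.01
72.01 is ≥ 72 and < 82 → C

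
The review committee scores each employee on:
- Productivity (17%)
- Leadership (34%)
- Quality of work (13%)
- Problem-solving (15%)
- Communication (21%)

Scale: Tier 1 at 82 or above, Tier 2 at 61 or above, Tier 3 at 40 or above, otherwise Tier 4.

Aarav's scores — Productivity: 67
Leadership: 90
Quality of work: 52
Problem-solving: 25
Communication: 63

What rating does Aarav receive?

Tier 2

Weighted total:
  Productivity 67 × 0.17 = 11.39
  Leadership 90 × 0.34 = 30.6
  Quality of work 52 × 0.13 = 6.76
  Problem-solving 25 × 0.15 = 3.75
  Communication 63 × 0.21 = 13.23
Sum = 65.73
65.73 is ≥ 61 and < 82 → Tier 2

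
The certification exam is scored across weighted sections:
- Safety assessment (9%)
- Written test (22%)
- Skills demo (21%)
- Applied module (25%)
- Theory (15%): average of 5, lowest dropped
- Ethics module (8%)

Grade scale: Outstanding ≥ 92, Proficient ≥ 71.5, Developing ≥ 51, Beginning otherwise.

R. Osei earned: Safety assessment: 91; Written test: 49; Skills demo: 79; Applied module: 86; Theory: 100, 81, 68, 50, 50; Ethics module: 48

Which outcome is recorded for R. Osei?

Theory: drop 50 → average of remaining 4 = 299/4 = 74.75
Weighted total:
  Safety assessment 91 × 0.09 = 8.19
  Written test 49 × 0.22 = 10.78
  Skills demo 79 × 0.21 = 16.59
  Applied module 86 × 0.25 = 21.5
  Theory 74.75 × 0.15 = 11.2125
  Ethics module 48 × 0.08 = 3.84
Sum = 72.1125
72.1125 is ≥ 71.5 and < 92 → Proficient

Proficient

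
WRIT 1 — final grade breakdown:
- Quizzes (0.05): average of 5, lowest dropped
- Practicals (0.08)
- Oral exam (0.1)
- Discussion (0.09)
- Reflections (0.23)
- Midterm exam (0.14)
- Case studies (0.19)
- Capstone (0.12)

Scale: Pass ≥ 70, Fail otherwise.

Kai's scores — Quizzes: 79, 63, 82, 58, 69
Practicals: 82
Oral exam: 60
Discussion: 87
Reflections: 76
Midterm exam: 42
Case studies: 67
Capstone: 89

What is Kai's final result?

Pass

Quizzes: drop 58 → average of remaining 4 = 293/4 = 73.25
Weighted total:
  Quizzes 73.25 × 0.05 = 3.6625
  Practicals 82 × 0.08 = 6.56
  Oral exam 60 × 0.1 = 6
  Discussion 87 × 0.09 = 7.83
  Reflections 76 × 0.23 = 17.48
  Midterm exam 42 × 0.14 = 5.88
  Case studies 67 × 0.19 = 12.73
  Capstone 89 × 0.12 = 10.68
Sum = 70.8225
70.8225 ≥ 70 → Pass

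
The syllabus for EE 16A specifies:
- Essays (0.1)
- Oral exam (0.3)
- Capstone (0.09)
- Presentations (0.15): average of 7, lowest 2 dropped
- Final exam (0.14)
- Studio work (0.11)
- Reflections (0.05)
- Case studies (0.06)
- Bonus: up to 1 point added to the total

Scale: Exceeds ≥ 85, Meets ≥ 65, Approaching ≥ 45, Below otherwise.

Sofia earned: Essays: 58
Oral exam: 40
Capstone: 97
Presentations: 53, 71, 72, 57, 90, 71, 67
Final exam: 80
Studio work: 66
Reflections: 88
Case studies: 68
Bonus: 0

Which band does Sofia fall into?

Approaching

Presentations: drop 53, 57 → average of remaining 5 = 371/5 = 74.2
Weighted total:
  Essays 58 × 0.1 = 5.8
  Oral exam 40 × 0.3 = 12
  Capstone 97 × 0.09 = 8.73
  Presentations 74.2 × 0.15 = 11.13
  Final exam 80 × 0.14 = 11.2
  Studio work 66 × 0.11 = 7.26
  Reflections 88 × 0.05 = 4.4
  Case studies 68 × 0.06 = 4.08
Sum = 64.6
Bonus: 64.6 + 0 = 64.6
64.6 is ≥ 45 and < 65 → Approaching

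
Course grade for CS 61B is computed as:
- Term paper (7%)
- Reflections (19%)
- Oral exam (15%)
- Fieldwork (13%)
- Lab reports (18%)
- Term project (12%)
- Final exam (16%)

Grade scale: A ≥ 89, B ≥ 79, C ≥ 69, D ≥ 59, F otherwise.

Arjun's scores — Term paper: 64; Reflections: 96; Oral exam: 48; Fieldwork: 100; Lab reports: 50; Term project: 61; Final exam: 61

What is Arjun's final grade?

C

Weighted total:
  Term paper 64 × 0.07 = 4.48
  Reflections 96 × 0.19 = 18.24
  Oral exam 48 × 0.15 = 7.2
  Fieldwork 100 × 0.13 = 13
  Lab reports 50 × 0.18 = 9
  Term project 61 × 0.12 = 7.32
  Final exam 61 × 0.16 = 9.76
Sum = 69
69 is ≥ 69 and < 79 → C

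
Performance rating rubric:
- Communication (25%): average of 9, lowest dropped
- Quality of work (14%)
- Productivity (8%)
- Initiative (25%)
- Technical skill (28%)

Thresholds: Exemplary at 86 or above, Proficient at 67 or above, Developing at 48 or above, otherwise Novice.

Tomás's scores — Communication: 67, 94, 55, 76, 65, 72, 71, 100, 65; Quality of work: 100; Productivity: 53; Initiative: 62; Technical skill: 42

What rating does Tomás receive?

Developing

Communication: drop 55 → average of remaining 8 = 610/8 = 76.25
Weighted total:
  Communication 76.25 × 0.25 = 19.0625
  Quality of work 100 × 0.14 = 14
  Productivity 53 × 0.08 = 4.24
  Initiative 62 × 0.25 = 15.5
  Technical skill 42 × 0.28 = 11.76
Sum = 64.5625
64.5625 is ≥ 48 and < 67 → Developing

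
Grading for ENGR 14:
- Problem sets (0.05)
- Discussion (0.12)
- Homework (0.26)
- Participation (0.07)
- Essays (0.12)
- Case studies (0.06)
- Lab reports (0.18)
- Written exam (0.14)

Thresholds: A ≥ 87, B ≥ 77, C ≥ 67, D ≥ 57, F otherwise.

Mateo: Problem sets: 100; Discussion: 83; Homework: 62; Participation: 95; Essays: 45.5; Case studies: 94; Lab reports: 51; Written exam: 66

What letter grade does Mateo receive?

C

Weighted total:
  Problem sets 100 × 0.05 = 5
  Discussion 83 × 0.12 = 9.96
  Homework 62 × 0.26 = 16.12
  Participation 95 × 0.07 = 6.65
  Essays 45.5 × 0.12 = 5.46
  Case studies 94 × 0.06 = 5.64
  Lab reports 51 × 0.18 = 9.18
  Written exam 66 × 0.14 = 9.24
Sum = 67.25
67.25 is ≥ 67 and < 77 → C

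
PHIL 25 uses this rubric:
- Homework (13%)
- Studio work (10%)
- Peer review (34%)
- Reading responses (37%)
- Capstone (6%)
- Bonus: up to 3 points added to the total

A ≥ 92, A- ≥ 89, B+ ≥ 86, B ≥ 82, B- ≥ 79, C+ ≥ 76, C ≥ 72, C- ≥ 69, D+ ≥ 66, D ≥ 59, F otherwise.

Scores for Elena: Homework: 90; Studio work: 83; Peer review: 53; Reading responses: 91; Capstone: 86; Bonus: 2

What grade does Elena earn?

Weighted total:
  Homework 90 × 0.13 = 11.7
  Studio work 83 × 0.1 = 8.3
  Peer review 53 × 0.34 = 18.02
  Reading responses 91 × 0.37 = 33.67
  Capstone 86 × 0.06 = 5.16
Sum = 76.85
Bonus: 76.85 + 2 = 78.85
78.85 is ≥ 76 and < 79 → C+

C+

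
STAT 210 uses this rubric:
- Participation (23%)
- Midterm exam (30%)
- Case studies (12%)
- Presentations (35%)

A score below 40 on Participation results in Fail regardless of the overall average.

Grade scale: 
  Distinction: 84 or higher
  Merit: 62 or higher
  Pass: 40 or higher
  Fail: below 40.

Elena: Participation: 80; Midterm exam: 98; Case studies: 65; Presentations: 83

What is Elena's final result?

Distinction

Participation score 80 ≥ 40: minimum met.
Weighted total:
  Participation 80 × 0.23 = 18.4
  Midterm exam 98 × 0.3 = 29.4
  Case studies 65 × 0.12 = 7.8
  Presentations 83 × 0.35 = 29.05
Sum = 84.65
84.65 ≥ 84 → Distinction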